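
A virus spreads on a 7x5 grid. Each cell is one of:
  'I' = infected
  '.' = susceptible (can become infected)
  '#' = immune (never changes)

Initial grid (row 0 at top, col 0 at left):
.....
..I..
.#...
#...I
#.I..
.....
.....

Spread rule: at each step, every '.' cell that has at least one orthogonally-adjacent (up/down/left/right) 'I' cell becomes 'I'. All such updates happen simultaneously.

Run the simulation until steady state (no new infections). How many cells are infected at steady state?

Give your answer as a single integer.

Answer: 32

Derivation:
Step 0 (initial): 3 infected
Step 1: +11 new -> 14 infected
Step 2: +10 new -> 24 infected
Step 3: +7 new -> 31 infected
Step 4: +1 new -> 32 infected
Step 5: +0 new -> 32 infected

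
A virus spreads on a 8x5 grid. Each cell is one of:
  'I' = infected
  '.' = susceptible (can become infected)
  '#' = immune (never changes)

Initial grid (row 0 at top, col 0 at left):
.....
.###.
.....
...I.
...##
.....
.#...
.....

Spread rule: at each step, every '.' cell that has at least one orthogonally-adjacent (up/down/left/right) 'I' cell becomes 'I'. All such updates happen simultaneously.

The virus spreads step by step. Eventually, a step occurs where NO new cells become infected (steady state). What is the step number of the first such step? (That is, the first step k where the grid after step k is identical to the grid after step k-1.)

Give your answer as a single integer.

Step 0 (initial): 1 infected
Step 1: +3 new -> 4 infected
Step 2: +4 new -> 8 infected
Step 3: +5 new -> 13 infected
Step 4: +6 new -> 19 infected
Step 5: +6 new -> 25 infected
Step 6: +6 new -> 31 infected
Step 7: +3 new -> 34 infected
Step 8: +0 new -> 34 infected

Answer: 8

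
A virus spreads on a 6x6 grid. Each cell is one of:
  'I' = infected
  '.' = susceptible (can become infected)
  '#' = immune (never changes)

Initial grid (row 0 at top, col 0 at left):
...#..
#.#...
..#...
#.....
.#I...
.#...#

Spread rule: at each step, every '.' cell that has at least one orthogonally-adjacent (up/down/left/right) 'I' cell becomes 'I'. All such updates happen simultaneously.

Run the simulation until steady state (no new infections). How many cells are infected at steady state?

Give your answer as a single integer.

Answer: 26

Derivation:
Step 0 (initial): 1 infected
Step 1: +3 new -> 4 infected
Step 2: +4 new -> 8 infected
Step 3: +5 new -> 13 infected
Step 4: +5 new -> 18 infected
Step 5: +3 new -> 21 infected
Step 6: +4 new -> 25 infected
Step 7: +1 new -> 26 infected
Step 8: +0 new -> 26 infected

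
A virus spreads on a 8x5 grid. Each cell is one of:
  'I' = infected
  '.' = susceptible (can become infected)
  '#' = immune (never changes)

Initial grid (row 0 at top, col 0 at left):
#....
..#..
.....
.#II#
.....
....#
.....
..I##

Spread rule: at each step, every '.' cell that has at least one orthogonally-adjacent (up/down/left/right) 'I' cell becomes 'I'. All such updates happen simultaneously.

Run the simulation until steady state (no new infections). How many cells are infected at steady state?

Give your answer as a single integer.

Step 0 (initial): 3 infected
Step 1: +6 new -> 9 infected
Step 2: +10 new -> 19 infected
Step 3: +8 new -> 27 infected
Step 4: +6 new -> 33 infected
Step 5: +0 new -> 33 infected

Answer: 33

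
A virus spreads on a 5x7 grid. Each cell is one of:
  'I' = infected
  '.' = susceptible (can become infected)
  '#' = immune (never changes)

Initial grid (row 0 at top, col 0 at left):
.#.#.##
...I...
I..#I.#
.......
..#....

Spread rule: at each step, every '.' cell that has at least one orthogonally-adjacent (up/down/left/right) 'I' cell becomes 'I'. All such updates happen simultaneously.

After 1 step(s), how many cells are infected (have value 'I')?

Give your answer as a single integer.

Step 0 (initial): 3 infected
Step 1: +7 new -> 10 infected

Answer: 10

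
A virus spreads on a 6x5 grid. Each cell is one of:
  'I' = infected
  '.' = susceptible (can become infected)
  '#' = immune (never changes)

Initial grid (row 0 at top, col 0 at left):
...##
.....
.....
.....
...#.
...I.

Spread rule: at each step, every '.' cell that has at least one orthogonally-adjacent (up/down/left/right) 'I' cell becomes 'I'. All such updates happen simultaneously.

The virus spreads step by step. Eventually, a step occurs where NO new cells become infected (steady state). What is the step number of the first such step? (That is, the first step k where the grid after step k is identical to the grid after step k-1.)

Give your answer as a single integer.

Step 0 (initial): 1 infected
Step 1: +2 new -> 3 infected
Step 2: +3 new -> 6 infected
Step 3: +4 new -> 10 infected
Step 4: +5 new -> 15 infected
Step 5: +5 new -> 20 infected
Step 6: +4 new -> 24 infected
Step 7: +2 new -> 26 infected
Step 8: +1 new -> 27 infected
Step 9: +0 new -> 27 infected

Answer: 9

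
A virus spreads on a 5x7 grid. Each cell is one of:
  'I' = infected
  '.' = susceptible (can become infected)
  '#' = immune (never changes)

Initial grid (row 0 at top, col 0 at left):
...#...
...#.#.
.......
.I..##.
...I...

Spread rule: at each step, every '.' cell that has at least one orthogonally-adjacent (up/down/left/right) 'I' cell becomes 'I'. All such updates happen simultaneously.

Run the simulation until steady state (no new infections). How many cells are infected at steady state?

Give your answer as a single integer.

Answer: 30

Derivation:
Step 0 (initial): 2 infected
Step 1: +7 new -> 9 infected
Step 2: +6 new -> 15 infected
Step 3: +5 new -> 20 infected
Step 4: +5 new -> 25 infected
Step 5: +2 new -> 27 infected
Step 6: +2 new -> 29 infected
Step 7: +1 new -> 30 infected
Step 8: +0 new -> 30 infected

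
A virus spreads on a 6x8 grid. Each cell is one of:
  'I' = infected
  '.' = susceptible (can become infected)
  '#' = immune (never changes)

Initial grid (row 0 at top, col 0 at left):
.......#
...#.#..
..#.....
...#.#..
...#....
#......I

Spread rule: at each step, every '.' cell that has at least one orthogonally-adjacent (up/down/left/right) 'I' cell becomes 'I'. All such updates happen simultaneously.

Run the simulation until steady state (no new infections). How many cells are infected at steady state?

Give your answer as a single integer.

Answer: 40

Derivation:
Step 0 (initial): 1 infected
Step 1: +2 new -> 3 infected
Step 2: +3 new -> 6 infected
Step 3: +4 new -> 10 infected
Step 4: +4 new -> 14 infected
Step 5: +4 new -> 18 infected
Step 6: +4 new -> 22 infected
Step 7: +5 new -> 27 infected
Step 8: +3 new -> 30 infected
Step 9: +3 new -> 33 infected
Step 10: +3 new -> 36 infected
Step 11: +3 new -> 39 infected
Step 12: +1 new -> 40 infected
Step 13: +0 new -> 40 infected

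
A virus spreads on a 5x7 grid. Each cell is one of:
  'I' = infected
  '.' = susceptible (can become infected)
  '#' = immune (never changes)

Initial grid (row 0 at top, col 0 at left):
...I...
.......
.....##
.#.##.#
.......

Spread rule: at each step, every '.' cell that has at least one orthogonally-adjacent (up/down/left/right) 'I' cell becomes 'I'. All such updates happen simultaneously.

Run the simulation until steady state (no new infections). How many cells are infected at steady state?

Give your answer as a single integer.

Answer: 29

Derivation:
Step 0 (initial): 1 infected
Step 1: +3 new -> 4 infected
Step 2: +5 new -> 9 infected
Step 3: +6 new -> 15 infected
Step 4: +4 new -> 19 infected
Step 5: +2 new -> 21 infected
Step 6: +3 new -> 24 infected
Step 7: +2 new -> 26 infected
Step 8: +1 new -> 27 infected
Step 9: +2 new -> 29 infected
Step 10: +0 new -> 29 infected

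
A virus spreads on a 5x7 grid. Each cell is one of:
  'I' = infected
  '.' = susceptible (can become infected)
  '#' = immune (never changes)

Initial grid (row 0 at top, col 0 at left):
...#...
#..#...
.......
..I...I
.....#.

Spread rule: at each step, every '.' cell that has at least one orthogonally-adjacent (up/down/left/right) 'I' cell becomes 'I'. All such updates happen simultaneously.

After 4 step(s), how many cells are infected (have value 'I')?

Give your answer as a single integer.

Answer: 29

Derivation:
Step 0 (initial): 2 infected
Step 1: +7 new -> 9 infected
Step 2: +9 new -> 18 infected
Step 3: +8 new -> 26 infected
Step 4: +3 new -> 29 infected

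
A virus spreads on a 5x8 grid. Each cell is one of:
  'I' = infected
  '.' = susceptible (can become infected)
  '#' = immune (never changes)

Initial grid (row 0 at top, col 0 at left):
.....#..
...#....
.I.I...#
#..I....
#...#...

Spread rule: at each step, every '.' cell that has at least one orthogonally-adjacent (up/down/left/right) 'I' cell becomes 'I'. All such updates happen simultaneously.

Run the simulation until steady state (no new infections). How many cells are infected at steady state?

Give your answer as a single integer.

Answer: 34

Derivation:
Step 0 (initial): 3 infected
Step 1: +8 new -> 11 infected
Step 2: +8 new -> 19 infected
Step 3: +7 new -> 26 infected
Step 4: +4 new -> 30 infected
Step 5: +3 new -> 33 infected
Step 6: +1 new -> 34 infected
Step 7: +0 new -> 34 infected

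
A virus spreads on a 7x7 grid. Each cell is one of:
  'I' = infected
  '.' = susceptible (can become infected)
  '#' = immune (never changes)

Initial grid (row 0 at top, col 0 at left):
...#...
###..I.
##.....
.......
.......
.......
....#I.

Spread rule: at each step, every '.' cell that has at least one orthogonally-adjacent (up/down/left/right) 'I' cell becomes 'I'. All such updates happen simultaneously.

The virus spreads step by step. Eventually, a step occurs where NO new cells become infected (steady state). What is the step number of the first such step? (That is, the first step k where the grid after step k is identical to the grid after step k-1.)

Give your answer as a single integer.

Step 0 (initial): 2 infected
Step 1: +6 new -> 8 infected
Step 2: +9 new -> 17 infected
Step 3: +6 new -> 23 infected
Step 4: +5 new -> 28 infected
Step 5: +4 new -> 32 infected
Step 6: +4 new -> 36 infected
Step 7: +3 new -> 39 infected
Step 8: +0 new -> 39 infected

Answer: 8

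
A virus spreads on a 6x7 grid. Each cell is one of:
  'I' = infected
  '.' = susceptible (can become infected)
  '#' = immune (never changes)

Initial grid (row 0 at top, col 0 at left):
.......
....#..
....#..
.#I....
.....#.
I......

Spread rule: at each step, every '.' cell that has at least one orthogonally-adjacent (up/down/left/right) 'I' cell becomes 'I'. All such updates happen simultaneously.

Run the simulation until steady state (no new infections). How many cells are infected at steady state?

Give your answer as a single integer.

Step 0 (initial): 2 infected
Step 1: +5 new -> 7 infected
Step 2: +8 new -> 15 infected
Step 3: +7 new -> 22 infected
Step 4: +6 new -> 28 infected
Step 5: +6 new -> 34 infected
Step 6: +3 new -> 37 infected
Step 7: +1 new -> 38 infected
Step 8: +0 new -> 38 infected

Answer: 38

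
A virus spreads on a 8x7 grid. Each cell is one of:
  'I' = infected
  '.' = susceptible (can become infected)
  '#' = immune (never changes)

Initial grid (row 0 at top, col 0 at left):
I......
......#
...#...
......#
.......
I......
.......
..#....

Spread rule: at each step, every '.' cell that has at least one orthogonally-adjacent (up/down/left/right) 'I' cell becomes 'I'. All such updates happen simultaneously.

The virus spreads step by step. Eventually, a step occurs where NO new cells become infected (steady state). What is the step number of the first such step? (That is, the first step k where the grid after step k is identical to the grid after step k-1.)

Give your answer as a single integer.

Step 0 (initial): 2 infected
Step 1: +5 new -> 7 infected
Step 2: +8 new -> 15 infected
Step 3: +8 new -> 23 infected
Step 4: +7 new -> 30 infected
Step 5: +7 new -> 37 infected
Step 6: +8 new -> 45 infected
Step 7: +5 new -> 50 infected
Step 8: +2 new -> 52 infected
Step 9: +0 new -> 52 infected

Answer: 9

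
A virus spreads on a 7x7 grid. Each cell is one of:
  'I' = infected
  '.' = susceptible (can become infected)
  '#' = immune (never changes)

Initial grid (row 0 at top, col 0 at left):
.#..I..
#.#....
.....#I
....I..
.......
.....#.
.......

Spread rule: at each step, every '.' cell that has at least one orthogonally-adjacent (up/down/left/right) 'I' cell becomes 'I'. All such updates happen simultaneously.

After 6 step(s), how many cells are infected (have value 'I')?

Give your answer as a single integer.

Answer: 42

Derivation:
Step 0 (initial): 3 infected
Step 1: +9 new -> 12 infected
Step 2: +10 new -> 22 infected
Step 3: +6 new -> 28 infected
Step 4: +7 new -> 35 infected
Step 5: +5 new -> 40 infected
Step 6: +2 new -> 42 infected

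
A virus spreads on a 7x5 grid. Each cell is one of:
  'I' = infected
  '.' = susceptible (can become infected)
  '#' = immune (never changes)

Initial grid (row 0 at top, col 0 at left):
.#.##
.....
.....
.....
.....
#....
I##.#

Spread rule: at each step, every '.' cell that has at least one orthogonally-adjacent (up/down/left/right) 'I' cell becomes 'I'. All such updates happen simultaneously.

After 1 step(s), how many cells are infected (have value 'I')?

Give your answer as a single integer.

Answer: 1

Derivation:
Step 0 (initial): 1 infected
Step 1: +0 new -> 1 infected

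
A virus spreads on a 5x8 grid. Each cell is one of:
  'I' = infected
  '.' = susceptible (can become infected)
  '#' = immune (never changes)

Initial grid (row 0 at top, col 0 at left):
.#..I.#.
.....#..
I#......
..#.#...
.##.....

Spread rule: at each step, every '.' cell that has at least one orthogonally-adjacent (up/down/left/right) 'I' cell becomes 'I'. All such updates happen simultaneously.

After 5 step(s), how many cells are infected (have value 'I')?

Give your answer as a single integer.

Step 0 (initial): 2 infected
Step 1: +5 new -> 7 infected
Step 2: +7 new -> 14 infected
Step 3: +3 new -> 17 infected
Step 4: +4 new -> 21 infected
Step 5: +5 new -> 26 infected

Answer: 26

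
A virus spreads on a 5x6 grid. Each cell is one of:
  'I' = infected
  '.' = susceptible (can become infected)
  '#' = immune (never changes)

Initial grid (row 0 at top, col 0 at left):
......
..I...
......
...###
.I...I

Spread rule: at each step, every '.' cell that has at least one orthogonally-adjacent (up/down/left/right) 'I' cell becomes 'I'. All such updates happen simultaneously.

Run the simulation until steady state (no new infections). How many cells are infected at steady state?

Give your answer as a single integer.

Step 0 (initial): 3 infected
Step 1: +8 new -> 11 infected
Step 2: +9 new -> 20 infected
Step 3: +5 new -> 25 infected
Step 4: +2 new -> 27 infected
Step 5: +0 new -> 27 infected

Answer: 27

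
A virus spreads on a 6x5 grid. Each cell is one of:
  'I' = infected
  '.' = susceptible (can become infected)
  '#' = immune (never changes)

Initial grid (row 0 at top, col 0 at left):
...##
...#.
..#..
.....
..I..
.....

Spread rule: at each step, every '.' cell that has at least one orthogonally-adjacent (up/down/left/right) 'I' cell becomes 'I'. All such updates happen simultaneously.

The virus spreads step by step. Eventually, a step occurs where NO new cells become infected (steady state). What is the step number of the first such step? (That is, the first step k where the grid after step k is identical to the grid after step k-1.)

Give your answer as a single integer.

Answer: 7

Derivation:
Step 0 (initial): 1 infected
Step 1: +4 new -> 5 infected
Step 2: +6 new -> 11 infected
Step 3: +6 new -> 17 infected
Step 4: +3 new -> 20 infected
Step 5: +4 new -> 24 infected
Step 6: +2 new -> 26 infected
Step 7: +0 new -> 26 infected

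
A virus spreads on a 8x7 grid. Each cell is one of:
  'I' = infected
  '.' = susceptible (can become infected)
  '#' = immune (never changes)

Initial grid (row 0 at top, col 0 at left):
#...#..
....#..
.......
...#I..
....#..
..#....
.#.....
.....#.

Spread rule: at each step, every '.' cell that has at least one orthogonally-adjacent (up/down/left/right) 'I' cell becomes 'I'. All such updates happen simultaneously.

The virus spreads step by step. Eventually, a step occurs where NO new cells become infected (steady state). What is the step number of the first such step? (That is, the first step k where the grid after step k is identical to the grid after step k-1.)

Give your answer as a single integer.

Answer: 11

Derivation:
Step 0 (initial): 1 infected
Step 1: +2 new -> 3 infected
Step 2: +4 new -> 7 infected
Step 3: +6 new -> 13 infected
Step 4: +9 new -> 22 infected
Step 5: +9 new -> 31 infected
Step 6: +8 new -> 39 infected
Step 7: +4 new -> 43 infected
Step 8: +2 new -> 45 infected
Step 9: +2 new -> 47 infected
Step 10: +1 new -> 48 infected
Step 11: +0 new -> 48 infected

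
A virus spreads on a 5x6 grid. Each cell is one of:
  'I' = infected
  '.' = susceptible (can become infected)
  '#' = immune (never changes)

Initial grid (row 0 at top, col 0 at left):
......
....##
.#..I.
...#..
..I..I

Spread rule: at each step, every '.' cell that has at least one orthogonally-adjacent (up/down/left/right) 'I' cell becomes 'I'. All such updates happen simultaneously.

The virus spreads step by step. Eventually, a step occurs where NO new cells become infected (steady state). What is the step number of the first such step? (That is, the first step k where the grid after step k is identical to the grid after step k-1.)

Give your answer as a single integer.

Step 0 (initial): 3 infected
Step 1: +8 new -> 11 infected
Step 2: +4 new -> 15 infected
Step 3: +3 new -> 18 infected
Step 4: +4 new -> 22 infected
Step 5: +3 new -> 25 infected
Step 6: +1 new -> 26 infected
Step 7: +0 new -> 26 infected

Answer: 7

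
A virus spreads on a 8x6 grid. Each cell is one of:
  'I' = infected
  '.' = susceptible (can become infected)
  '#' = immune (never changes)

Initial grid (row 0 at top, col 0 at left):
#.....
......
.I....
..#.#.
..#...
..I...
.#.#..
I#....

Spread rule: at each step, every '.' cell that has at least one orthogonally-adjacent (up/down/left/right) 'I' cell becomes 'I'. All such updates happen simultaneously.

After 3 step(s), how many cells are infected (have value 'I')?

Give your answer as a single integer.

Answer: 30

Derivation:
Step 0 (initial): 3 infected
Step 1: +8 new -> 11 infected
Step 2: +10 new -> 21 infected
Step 3: +9 new -> 30 infected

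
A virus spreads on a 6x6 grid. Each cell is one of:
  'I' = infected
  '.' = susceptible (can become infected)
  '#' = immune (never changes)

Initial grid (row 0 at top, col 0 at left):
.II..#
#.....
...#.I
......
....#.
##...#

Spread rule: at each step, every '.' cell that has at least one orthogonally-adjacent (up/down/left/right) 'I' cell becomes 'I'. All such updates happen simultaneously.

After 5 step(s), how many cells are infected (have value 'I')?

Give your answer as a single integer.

Answer: 28

Derivation:
Step 0 (initial): 3 infected
Step 1: +7 new -> 10 infected
Step 2: +7 new -> 17 infected
Step 3: +4 new -> 21 infected
Step 4: +4 new -> 25 infected
Step 5: +3 new -> 28 infected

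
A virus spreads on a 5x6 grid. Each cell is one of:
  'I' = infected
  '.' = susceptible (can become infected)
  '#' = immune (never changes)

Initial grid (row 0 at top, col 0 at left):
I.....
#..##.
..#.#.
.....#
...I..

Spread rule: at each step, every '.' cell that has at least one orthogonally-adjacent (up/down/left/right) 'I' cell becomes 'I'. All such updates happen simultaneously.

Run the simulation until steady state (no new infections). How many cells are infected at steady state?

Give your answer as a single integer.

Answer: 24

Derivation:
Step 0 (initial): 2 infected
Step 1: +4 new -> 6 infected
Step 2: +7 new -> 13 infected
Step 3: +5 new -> 18 infected
Step 4: +3 new -> 21 infected
Step 5: +1 new -> 22 infected
Step 6: +1 new -> 23 infected
Step 7: +1 new -> 24 infected
Step 8: +0 new -> 24 infected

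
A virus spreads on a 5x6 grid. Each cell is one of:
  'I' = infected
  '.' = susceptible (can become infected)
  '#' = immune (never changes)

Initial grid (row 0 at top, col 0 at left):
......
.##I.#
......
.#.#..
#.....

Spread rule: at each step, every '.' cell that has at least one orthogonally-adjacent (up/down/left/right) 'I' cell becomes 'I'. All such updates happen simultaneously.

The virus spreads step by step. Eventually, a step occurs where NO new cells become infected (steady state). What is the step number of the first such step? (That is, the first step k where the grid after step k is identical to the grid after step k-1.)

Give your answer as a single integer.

Answer: 6

Derivation:
Step 0 (initial): 1 infected
Step 1: +3 new -> 4 infected
Step 2: +4 new -> 8 infected
Step 3: +6 new -> 14 infected
Step 4: +5 new -> 19 infected
Step 5: +5 new -> 24 infected
Step 6: +0 new -> 24 infected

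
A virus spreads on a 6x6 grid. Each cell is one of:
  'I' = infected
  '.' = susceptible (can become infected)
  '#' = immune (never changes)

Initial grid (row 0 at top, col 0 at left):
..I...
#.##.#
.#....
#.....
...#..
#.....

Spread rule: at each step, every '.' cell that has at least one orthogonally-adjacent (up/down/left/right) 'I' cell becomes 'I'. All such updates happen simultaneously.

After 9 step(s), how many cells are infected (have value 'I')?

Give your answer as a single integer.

Answer: 25

Derivation:
Step 0 (initial): 1 infected
Step 1: +2 new -> 3 infected
Step 2: +3 new -> 6 infected
Step 3: +2 new -> 8 infected
Step 4: +1 new -> 9 infected
Step 5: +3 new -> 12 infected
Step 6: +4 new -> 16 infected
Step 7: +3 new -> 19 infected
Step 8: +4 new -> 23 infected
Step 9: +2 new -> 25 infected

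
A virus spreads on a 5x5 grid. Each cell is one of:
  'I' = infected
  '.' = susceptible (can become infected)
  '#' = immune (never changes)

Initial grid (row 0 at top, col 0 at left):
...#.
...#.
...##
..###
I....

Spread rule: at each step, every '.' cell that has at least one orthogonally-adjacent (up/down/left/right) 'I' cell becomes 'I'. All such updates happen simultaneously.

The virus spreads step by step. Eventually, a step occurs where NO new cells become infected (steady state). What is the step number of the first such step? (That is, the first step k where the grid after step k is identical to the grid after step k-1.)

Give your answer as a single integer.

Answer: 7

Derivation:
Step 0 (initial): 1 infected
Step 1: +2 new -> 3 infected
Step 2: +3 new -> 6 infected
Step 3: +3 new -> 9 infected
Step 4: +4 new -> 13 infected
Step 5: +2 new -> 15 infected
Step 6: +1 new -> 16 infected
Step 7: +0 new -> 16 infected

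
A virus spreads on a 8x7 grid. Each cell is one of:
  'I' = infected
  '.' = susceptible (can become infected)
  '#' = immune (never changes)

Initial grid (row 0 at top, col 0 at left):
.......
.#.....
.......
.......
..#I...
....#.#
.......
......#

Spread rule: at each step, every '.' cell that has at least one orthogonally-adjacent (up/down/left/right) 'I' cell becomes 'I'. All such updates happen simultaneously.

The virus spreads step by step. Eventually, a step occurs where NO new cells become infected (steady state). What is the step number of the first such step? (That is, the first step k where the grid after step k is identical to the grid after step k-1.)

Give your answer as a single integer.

Answer: 8

Derivation:
Step 0 (initial): 1 infected
Step 1: +3 new -> 4 infected
Step 2: +6 new -> 10 infected
Step 3: +11 new -> 21 infected
Step 4: +13 new -> 34 infected
Step 5: +10 new -> 44 infected
Step 6: +5 new -> 49 infected
Step 7: +2 new -> 51 infected
Step 8: +0 new -> 51 infected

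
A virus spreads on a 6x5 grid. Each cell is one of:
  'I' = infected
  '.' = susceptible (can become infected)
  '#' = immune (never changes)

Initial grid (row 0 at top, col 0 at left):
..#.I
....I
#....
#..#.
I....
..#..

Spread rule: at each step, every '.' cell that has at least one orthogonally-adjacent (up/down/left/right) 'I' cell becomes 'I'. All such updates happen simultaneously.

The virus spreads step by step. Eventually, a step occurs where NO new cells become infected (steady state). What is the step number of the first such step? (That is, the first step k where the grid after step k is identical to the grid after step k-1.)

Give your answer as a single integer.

Step 0 (initial): 3 infected
Step 1: +5 new -> 8 infected
Step 2: +6 new -> 14 infected
Step 3: +6 new -> 20 infected
Step 4: +4 new -> 24 infected
Step 5: +1 new -> 25 infected
Step 6: +0 new -> 25 infected

Answer: 6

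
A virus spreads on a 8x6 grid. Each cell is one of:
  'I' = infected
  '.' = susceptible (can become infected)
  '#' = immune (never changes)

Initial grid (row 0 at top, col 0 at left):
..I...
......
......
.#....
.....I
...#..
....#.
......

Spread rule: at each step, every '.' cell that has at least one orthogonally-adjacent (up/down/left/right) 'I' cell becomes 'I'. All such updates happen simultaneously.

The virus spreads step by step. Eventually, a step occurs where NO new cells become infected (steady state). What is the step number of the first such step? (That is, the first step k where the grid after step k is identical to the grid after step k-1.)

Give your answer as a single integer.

Step 0 (initial): 2 infected
Step 1: +6 new -> 8 infected
Step 2: +10 new -> 18 infected
Step 3: +11 new -> 29 infected
Step 4: +4 new -> 33 infected
Step 5: +5 new -> 38 infected
Step 6: +4 new -> 42 infected
Step 7: +2 new -> 44 infected
Step 8: +1 new -> 45 infected
Step 9: +0 new -> 45 infected

Answer: 9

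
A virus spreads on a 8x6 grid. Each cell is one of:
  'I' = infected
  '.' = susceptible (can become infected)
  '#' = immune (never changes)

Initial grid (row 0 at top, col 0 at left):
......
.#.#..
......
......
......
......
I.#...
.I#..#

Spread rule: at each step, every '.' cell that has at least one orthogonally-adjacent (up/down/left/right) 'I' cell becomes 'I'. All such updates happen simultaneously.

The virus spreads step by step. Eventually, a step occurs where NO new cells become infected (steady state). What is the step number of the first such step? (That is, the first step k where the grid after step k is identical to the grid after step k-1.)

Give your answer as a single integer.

Step 0 (initial): 2 infected
Step 1: +3 new -> 5 infected
Step 2: +2 new -> 7 infected
Step 3: +3 new -> 10 infected
Step 4: +4 new -> 14 infected
Step 5: +6 new -> 20 infected
Step 6: +7 new -> 27 infected
Step 7: +7 new -> 34 infected
Step 8: +3 new -> 37 infected
Step 9: +3 new -> 40 infected
Step 10: +2 new -> 42 infected
Step 11: +1 new -> 43 infected
Step 12: +0 new -> 43 infected

Answer: 12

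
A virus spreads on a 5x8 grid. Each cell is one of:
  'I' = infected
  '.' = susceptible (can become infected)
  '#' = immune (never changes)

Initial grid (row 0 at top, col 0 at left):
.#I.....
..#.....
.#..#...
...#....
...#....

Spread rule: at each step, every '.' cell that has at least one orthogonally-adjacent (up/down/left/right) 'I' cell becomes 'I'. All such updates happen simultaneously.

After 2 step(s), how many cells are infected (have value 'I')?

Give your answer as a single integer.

Answer: 4

Derivation:
Step 0 (initial): 1 infected
Step 1: +1 new -> 2 infected
Step 2: +2 new -> 4 infected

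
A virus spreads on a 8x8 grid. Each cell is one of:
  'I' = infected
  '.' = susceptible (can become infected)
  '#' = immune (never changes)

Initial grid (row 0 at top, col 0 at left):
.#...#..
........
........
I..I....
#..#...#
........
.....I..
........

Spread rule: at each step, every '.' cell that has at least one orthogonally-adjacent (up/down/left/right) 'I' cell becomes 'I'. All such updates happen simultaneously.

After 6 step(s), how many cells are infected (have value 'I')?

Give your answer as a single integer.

Step 0 (initial): 3 infected
Step 1: +9 new -> 12 infected
Step 2: +16 new -> 28 infected
Step 3: +15 new -> 43 infected
Step 4: +8 new -> 51 infected
Step 5: +4 new -> 55 infected
Step 6: +3 new -> 58 infected

Answer: 58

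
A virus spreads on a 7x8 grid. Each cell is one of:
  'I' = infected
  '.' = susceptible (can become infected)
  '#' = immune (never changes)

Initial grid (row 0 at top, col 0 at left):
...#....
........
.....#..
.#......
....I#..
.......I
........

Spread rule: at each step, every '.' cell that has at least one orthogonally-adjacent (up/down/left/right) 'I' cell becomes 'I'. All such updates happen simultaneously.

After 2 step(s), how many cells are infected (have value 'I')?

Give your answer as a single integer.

Answer: 18

Derivation:
Step 0 (initial): 2 infected
Step 1: +6 new -> 8 infected
Step 2: +10 new -> 18 infected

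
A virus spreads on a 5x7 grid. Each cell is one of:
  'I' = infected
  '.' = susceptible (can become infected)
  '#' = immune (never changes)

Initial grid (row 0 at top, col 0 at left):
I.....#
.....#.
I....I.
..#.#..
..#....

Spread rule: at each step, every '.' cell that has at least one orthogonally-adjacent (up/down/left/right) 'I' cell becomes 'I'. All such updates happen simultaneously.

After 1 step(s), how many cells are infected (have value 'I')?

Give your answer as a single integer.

Answer: 10

Derivation:
Step 0 (initial): 3 infected
Step 1: +7 new -> 10 infected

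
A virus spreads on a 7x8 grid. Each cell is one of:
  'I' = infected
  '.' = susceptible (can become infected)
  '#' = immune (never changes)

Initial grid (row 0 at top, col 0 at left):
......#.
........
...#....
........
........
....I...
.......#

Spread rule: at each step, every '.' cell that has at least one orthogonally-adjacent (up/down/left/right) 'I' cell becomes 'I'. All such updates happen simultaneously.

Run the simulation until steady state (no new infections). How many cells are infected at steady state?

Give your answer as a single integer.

Step 0 (initial): 1 infected
Step 1: +4 new -> 5 infected
Step 2: +7 new -> 12 infected
Step 3: +9 new -> 21 infected
Step 4: +8 new -> 29 infected
Step 5: +9 new -> 38 infected
Step 6: +7 new -> 45 infected
Step 7: +4 new -> 49 infected
Step 8: +3 new -> 52 infected
Step 9: +1 new -> 53 infected
Step 10: +0 new -> 53 infected

Answer: 53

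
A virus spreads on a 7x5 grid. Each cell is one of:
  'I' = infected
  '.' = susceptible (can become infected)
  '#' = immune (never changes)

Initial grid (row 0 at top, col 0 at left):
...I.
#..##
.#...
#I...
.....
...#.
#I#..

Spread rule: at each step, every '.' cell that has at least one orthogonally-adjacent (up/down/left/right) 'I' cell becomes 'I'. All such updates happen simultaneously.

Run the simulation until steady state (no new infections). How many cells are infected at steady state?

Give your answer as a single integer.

Step 0 (initial): 3 infected
Step 1: +5 new -> 8 infected
Step 2: +8 new -> 16 infected
Step 3: +5 new -> 21 infected
Step 4: +2 new -> 23 infected
Step 5: +1 new -> 24 infected
Step 6: +1 new -> 25 infected
Step 7: +1 new -> 26 infected
Step 8: +0 new -> 26 infected

Answer: 26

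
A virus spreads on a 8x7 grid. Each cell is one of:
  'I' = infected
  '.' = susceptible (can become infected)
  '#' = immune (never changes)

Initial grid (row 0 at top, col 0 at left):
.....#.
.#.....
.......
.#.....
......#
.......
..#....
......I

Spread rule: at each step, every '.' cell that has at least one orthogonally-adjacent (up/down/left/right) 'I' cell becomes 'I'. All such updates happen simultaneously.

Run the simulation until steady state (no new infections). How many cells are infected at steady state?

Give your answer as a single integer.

Answer: 51

Derivation:
Step 0 (initial): 1 infected
Step 1: +2 new -> 3 infected
Step 2: +3 new -> 6 infected
Step 3: +3 new -> 9 infected
Step 4: +4 new -> 13 infected
Step 5: +4 new -> 17 infected
Step 6: +7 new -> 24 infected
Step 7: +7 new -> 31 infected
Step 8: +6 new -> 37 infected
Step 9: +5 new -> 42 infected
Step 10: +4 new -> 46 infected
Step 11: +2 new -> 48 infected
Step 12: +2 new -> 50 infected
Step 13: +1 new -> 51 infected
Step 14: +0 new -> 51 infected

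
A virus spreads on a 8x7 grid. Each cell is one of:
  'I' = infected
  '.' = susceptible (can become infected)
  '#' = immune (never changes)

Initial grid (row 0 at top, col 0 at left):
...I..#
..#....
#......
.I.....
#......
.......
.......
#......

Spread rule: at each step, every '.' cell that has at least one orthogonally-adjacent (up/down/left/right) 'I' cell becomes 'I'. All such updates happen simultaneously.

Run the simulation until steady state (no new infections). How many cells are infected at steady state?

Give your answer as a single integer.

Step 0 (initial): 2 infected
Step 1: +7 new -> 9 infected
Step 2: +9 new -> 18 infected
Step 3: +9 new -> 27 infected
Step 4: +8 new -> 35 infected
Step 5: +6 new -> 41 infected
Step 6: +4 new -> 45 infected
Step 7: +3 new -> 48 infected
Step 8: +2 new -> 50 infected
Step 9: +1 new -> 51 infected
Step 10: +0 new -> 51 infected

Answer: 51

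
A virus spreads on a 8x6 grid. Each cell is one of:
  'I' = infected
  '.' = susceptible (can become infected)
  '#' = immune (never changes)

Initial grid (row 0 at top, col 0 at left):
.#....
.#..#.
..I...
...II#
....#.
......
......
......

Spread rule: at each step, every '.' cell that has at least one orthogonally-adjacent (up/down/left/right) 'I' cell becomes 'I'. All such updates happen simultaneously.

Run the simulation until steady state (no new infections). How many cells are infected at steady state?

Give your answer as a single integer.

Answer: 43

Derivation:
Step 0 (initial): 3 infected
Step 1: +6 new -> 9 infected
Step 2: +7 new -> 16 infected
Step 3: +8 new -> 24 infected
Step 4: +9 new -> 33 infected
Step 5: +6 new -> 39 infected
Step 6: +3 new -> 42 infected
Step 7: +1 new -> 43 infected
Step 8: +0 new -> 43 infected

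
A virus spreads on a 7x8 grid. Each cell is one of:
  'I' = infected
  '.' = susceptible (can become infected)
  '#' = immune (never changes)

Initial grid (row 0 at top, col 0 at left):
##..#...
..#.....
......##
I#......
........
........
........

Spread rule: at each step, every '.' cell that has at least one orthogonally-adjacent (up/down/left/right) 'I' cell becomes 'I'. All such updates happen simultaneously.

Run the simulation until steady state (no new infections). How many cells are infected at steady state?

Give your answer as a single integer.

Step 0 (initial): 1 infected
Step 1: +2 new -> 3 infected
Step 2: +4 new -> 7 infected
Step 3: +5 new -> 12 infected
Step 4: +5 new -> 17 infected
Step 5: +6 new -> 23 infected
Step 6: +7 new -> 30 infected
Step 7: +6 new -> 36 infected
Step 8: +6 new -> 42 infected
Step 9: +5 new -> 47 infected
Step 10: +2 new -> 49 infected
Step 11: +0 new -> 49 infected

Answer: 49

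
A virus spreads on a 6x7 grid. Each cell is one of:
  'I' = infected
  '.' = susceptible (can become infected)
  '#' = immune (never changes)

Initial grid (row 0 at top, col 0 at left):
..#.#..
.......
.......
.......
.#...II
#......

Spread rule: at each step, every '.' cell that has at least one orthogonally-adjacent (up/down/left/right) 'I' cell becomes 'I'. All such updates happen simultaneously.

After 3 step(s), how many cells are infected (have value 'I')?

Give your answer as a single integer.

Answer: 18

Derivation:
Step 0 (initial): 2 infected
Step 1: +5 new -> 7 infected
Step 2: +5 new -> 12 infected
Step 3: +6 new -> 18 infected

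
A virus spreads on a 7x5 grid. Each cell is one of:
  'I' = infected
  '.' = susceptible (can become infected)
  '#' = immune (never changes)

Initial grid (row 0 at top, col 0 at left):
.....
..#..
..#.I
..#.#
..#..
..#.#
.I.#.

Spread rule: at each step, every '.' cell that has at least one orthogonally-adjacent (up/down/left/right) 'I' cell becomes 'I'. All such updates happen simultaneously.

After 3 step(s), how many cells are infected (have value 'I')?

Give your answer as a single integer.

Step 0 (initial): 2 infected
Step 1: +5 new -> 7 infected
Step 2: +5 new -> 12 infected
Step 3: +4 new -> 16 infected

Answer: 16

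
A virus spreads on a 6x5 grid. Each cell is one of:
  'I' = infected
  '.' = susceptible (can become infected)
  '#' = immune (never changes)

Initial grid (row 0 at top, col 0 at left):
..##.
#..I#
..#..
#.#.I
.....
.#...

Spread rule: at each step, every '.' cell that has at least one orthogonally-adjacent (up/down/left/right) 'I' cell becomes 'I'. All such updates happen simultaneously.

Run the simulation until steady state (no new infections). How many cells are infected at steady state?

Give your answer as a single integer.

Answer: 21

Derivation:
Step 0 (initial): 2 infected
Step 1: +5 new -> 7 infected
Step 2: +3 new -> 10 infected
Step 3: +4 new -> 14 infected
Step 4: +5 new -> 19 infected
Step 5: +1 new -> 20 infected
Step 6: +1 new -> 21 infected
Step 7: +0 new -> 21 infected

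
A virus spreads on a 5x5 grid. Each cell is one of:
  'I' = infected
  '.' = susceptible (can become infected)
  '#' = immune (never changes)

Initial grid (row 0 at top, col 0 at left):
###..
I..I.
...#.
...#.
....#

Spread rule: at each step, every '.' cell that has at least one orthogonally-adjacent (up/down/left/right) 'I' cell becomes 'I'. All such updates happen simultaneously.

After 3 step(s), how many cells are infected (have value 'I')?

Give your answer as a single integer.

Step 0 (initial): 2 infected
Step 1: +5 new -> 7 infected
Step 2: +5 new -> 12 infected
Step 3: +4 new -> 16 infected

Answer: 16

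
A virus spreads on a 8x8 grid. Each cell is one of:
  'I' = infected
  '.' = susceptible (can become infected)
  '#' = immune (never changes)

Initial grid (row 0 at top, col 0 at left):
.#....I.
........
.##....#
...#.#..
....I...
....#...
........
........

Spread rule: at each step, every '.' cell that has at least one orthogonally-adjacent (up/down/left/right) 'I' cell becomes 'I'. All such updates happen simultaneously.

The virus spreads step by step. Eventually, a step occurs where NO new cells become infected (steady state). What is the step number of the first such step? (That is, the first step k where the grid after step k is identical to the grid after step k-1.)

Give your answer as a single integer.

Answer: 9

Derivation:
Step 0 (initial): 2 infected
Step 1: +6 new -> 8 infected
Step 2: +9 new -> 17 infected
Step 3: +12 new -> 29 infected
Step 4: +12 new -> 41 infected
Step 5: +8 new -> 49 infected
Step 6: +5 new -> 54 infected
Step 7: +2 new -> 56 infected
Step 8: +1 new -> 57 infected
Step 9: +0 new -> 57 infected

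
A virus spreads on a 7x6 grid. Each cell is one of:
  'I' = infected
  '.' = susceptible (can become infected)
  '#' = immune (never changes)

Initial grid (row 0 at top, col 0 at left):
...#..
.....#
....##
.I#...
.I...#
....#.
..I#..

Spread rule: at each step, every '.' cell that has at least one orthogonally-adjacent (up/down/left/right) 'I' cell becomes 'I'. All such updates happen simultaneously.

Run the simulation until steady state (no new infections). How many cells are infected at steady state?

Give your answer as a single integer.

Step 0 (initial): 3 infected
Step 1: +7 new -> 10 infected
Step 2: +7 new -> 17 infected
Step 3: +6 new -> 23 infected
Step 4: +4 new -> 27 infected
Step 5: +2 new -> 29 infected
Step 6: +1 new -> 30 infected
Step 7: +1 new -> 31 infected
Step 8: +0 new -> 31 infected

Answer: 31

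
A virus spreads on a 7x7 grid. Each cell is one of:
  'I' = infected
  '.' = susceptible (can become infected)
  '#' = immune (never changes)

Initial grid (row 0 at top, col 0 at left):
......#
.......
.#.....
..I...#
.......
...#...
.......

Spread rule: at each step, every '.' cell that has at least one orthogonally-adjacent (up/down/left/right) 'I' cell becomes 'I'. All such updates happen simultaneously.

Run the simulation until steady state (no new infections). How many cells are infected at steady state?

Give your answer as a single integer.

Step 0 (initial): 1 infected
Step 1: +4 new -> 5 infected
Step 2: +7 new -> 12 infected
Step 3: +10 new -> 22 infected
Step 4: +10 new -> 32 infected
Step 5: +8 new -> 40 infected
Step 6: +4 new -> 44 infected
Step 7: +1 new -> 45 infected
Step 8: +0 new -> 45 infected

Answer: 45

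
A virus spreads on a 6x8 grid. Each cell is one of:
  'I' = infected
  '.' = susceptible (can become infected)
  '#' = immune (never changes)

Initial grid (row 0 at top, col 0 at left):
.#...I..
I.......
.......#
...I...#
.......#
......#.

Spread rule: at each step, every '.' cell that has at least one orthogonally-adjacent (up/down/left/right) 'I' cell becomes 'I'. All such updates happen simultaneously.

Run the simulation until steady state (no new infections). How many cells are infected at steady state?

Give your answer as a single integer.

Step 0 (initial): 3 infected
Step 1: +10 new -> 13 infected
Step 2: +16 new -> 29 infected
Step 3: +9 new -> 38 infected
Step 4: +4 new -> 42 infected
Step 5: +0 new -> 42 infected

Answer: 42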